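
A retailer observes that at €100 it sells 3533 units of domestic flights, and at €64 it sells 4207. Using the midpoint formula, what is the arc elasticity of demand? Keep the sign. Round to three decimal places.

ΔQ = 4207 − 3533 = 674; ΔP = 64 − 100 = -36.
Midpoints: P̄ = 82.00, Q̄ = 3870.0.
ε = (ΔQ/ΔP)(P̄/Q̄) = (674/-36)(82.00/3870.0).

-0.397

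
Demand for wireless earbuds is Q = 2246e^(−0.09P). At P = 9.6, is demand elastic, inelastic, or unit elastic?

inelastic

Q = 946.628, dQ/dP = -85.197.
ε = (dQ/dP)(P/Q) ≈ -0.864.
|ε| = 0.86 < 1.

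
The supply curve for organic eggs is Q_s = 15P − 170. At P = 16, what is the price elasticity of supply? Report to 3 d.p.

3.429

At P = 16, Q_s = 70.
dQ_s/dP = 15.
ε_s = (dQ_s/dP)(P/Q_s) = (15)(16/70).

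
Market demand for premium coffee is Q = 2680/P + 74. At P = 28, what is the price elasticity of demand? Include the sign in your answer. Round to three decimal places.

-0.564

At P = 28, Q = 169.714.
dQ/dP = −2680/P² = -3.418.
ε = (dQ/dP)(P/Q) = (-3.418)(28/169.714).
|ε| < 1, so demand is inelastic at this price.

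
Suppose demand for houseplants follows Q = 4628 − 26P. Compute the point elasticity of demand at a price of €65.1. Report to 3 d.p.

At P = 65.1, Q = 2935.400.
dQ/dP = −26.
ε = (dQ/dP)(P/Q) = (-26)(65.1/2935.400).
|ε| < 1, so demand is inelastic at this price.

-0.577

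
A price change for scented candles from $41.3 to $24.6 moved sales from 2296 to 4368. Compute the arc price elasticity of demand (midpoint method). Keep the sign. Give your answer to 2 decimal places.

ΔQ = 4368 − 2296 = 2072; ΔP = 24.6 − 41.3 = -16.7.
Midpoints: P̄ = 32.95, Q̄ = 3332.0.
ε = (ΔQ/ΔP)(P̄/Q̄) = (2072/-16.7)(32.95/3332.0).

-1.23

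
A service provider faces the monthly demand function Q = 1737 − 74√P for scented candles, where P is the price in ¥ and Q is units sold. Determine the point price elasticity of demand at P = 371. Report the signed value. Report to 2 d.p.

At P = 371, Q = 311.659.
dQ/dP = −74/(2√P) = -1.921.
ε = (dQ/dP)(P/Q) = (-1.921)(371/311.659).

-2.29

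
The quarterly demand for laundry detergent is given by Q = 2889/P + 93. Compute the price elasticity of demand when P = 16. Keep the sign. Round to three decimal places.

At P = 16, Q = 273.562.
dQ/dP = −2889/P² = -11.285.
ε = (dQ/dP)(P/Q) = (-11.285)(16/273.562).

-0.660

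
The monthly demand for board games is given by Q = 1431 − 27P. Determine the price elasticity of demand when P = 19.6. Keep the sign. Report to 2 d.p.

At P = 19.6, Q = 901.800.
dQ/dP = −27.
ε = (dQ/dP)(P/Q) = (-27)(19.6/901.800).

-0.59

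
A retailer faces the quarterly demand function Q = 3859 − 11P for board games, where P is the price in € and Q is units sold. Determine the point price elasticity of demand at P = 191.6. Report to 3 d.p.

-1.203

At P = 191.6, Q = 1751.400.
dQ/dP = −11.
ε = (dQ/dP)(P/Q) = (-11)(191.6/1751.400).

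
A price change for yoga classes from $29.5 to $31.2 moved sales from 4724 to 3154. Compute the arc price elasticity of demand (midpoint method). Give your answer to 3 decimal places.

ΔQ = 3154 − 4724 = -1570; ΔP = 31.2 − 29.5 = 1.7.
Midpoints: P̄ = 30.35, Q̄ = 3939.0.
ε = (ΔQ/ΔP)(P̄/Q̄) = (-1570/1.7)(30.35/3939.0).

-7.116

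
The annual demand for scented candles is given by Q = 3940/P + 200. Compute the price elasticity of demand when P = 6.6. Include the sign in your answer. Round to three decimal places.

At P = 6.6, Q = 796.970.
dQ/dP = −3940/P² = -90.450.
ε = (dQ/dP)(P/Q) = (-90.450)(6.6/796.970).

-0.749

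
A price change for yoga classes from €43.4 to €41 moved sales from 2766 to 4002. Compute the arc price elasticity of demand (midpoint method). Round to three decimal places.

-6.422

ΔQ = 4002 − 2766 = 1236; ΔP = 41 − 43.4 = -2.4.
Midpoints: P̄ = 42.20, Q̄ = 3384.0.
ε = (ΔQ/ΔP)(P̄/Q̄) = (1236/-2.4)(42.20/3384.0).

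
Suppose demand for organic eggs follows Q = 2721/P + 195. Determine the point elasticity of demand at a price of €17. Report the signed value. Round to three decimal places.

-0.451

At P = 17, Q = 355.059.
dQ/dP = −2721/P² = -9.415.
ε = (dQ/dP)(P/Q) = (-9.415)(17/355.059).
|ε| < 1, so demand is inelastic at this price.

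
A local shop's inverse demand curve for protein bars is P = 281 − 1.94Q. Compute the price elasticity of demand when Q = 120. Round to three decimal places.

-0.207

At Q = 120, P = 281 − 1.94(120) = 48.20.
dP/dQ = −1.94, so dQ/dP = 1/(−1.94) = -0.515.
ε = (dQ/dP)(P/Q) = (-0.515)(48.20/120).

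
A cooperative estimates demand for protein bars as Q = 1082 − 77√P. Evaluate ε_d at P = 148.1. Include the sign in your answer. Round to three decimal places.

-3.233

At P = 148.1, Q = 144.938.
dQ/dP = −77/(2√P) = -3.164.
ε = (dQ/dP)(P/Q) = (-3.164)(148.1/144.938).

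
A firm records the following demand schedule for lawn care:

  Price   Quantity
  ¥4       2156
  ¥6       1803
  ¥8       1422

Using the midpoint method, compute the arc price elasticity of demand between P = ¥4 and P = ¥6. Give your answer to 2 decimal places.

At P = 4, Q = 2156; at P = 6, Q = 1803.
ΔQ = -353, ΔP = 2. Midpoints: P̄ = 5.00, Q̄ = 1979.5.
ε = (ΔQ/ΔP)(P̄/Q̄) = (-353/2)(5.00/1979.5).

-0.45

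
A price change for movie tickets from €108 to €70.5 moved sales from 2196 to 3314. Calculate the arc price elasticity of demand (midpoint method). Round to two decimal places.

ΔQ = 3314 − 2196 = 1118; ΔP = 70.5 − 108 = -37.5.
Midpoints: P̄ = 89.25, Q̄ = 2755.0.
ε = (ΔQ/ΔP)(P̄/Q̄) = (1118/-37.5)(89.25/2755.0).

-0.97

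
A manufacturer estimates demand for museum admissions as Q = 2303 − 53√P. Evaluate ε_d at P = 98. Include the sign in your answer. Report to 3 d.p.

At P = 98, Q = 1778.327.
dQ/dP = −53/(2√P) = -2.677.
ε = (dQ/dP)(P/Q) = (-2.677)(98/1778.327).
|ε| < 1, so demand is inelastic at this price.

-0.148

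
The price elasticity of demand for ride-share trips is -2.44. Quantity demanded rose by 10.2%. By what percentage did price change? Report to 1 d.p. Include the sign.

%ΔP ≈ %ΔQ / ε = (10.2%)/(-2.44) = -4.18%.

-4.2%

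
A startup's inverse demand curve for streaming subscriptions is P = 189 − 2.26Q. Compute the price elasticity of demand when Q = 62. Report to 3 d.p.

-0.349

At Q = 62, P = 189 − 2.26(62) = 48.88.
dP/dQ = −2.26, so dQ/dP = 1/(−2.26) = -0.442.
ε = (dQ/dP)(P/Q) = (-0.442)(48.88/62).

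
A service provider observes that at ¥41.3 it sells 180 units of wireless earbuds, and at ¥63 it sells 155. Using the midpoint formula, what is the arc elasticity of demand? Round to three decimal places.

ΔQ = 155 − 180 = -25; ΔP = 63 − 41.3 = 21.7.
Midpoints: P̄ = 52.15, Q̄ = 167.5.
ε = (ΔQ/ΔP)(P̄/Q̄) = (-25/21.7)(52.15/167.5).

-0.359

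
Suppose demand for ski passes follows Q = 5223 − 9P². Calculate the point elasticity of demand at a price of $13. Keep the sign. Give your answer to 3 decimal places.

-0.822

At P = 13, Q = 3702.
dQ/dP = −18P = -234.
ε = (dQ/dP)(P/Q) = (-234)(13/3702).
|ε| < 1, so demand is inelastic at this price.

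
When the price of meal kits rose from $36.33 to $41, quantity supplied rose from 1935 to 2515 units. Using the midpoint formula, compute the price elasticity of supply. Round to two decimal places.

ΔQ = 2515 − 1935 = 580; ΔP = 41 − 36.33 = 4.67.
Midpoints: P̄ = 38.66, Q̄ = 2225.0.
ε_s = (ΔQ/ΔP)(P̄/Q̄) = (580/4.67)(38.66/2225.0).

2.16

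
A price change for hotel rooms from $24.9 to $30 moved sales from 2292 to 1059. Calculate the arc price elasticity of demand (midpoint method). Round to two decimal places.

ΔQ = 1059 − 2292 = -1233; ΔP = 30 − 24.9 = 5.1.
Midpoints: P̄ = 27.45, Q̄ = 1675.5.
ε = (ΔQ/ΔP)(P̄/Q̄) = (-1233/5.1)(27.45/1675.5).

-3.96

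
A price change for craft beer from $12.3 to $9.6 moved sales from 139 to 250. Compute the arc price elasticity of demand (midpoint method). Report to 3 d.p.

ΔQ = 250 − 139 = 111; ΔP = 9.6 − 12.3 = -2.7.
Midpoints: P̄ = 10.95, Q̄ = 194.5.
ε = (ΔQ/ΔP)(P̄/Q̄) = (111/-2.7)(10.95/194.5).

-2.314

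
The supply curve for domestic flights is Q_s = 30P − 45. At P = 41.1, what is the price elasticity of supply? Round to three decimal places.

1.038

At P = 41.1, Q_s = 1188.
dQ_s/dP = 30.
ε_s = (dQ_s/dP)(P/Q_s) = (30)(41.1/1188).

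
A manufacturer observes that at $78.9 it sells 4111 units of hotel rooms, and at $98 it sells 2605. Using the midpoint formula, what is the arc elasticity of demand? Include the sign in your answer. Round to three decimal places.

-2.077

ΔQ = 2605 − 4111 = -1506; ΔP = 98 − 78.9 = 19.1.
Midpoints: P̄ = 88.45, Q̄ = 3358.0.
ε = (ΔQ/ΔP)(P̄/Q̄) = (-1506/19.1)(88.45/3358.0).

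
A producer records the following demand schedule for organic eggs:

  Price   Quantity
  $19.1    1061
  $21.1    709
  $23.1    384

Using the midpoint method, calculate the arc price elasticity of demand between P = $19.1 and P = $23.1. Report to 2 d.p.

At P = 19.1, Q = 1061; at P = 23.1, Q = 384.
ΔQ = -677, ΔP = 4.0. Midpoints: P̄ = 21.10, Q̄ = 722.5.
ε = (ΔQ/ΔP)(P̄/Q̄) = (-677/4.0)(21.10/722.5).

-4.94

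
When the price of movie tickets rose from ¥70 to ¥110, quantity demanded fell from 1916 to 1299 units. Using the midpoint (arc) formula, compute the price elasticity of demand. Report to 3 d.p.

ΔQ = 1299 − 1916 = -617; ΔP = 110 − 70 = 40.
Midpoints: P̄ = 90.00, Q̄ = 1607.5.
ε = (ΔQ/ΔP)(P̄/Q̄) = (-617/40)(90.00/1607.5).

-0.864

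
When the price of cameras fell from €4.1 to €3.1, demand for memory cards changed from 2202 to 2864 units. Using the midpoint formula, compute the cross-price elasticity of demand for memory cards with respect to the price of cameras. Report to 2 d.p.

ΔQ_x = 2864 − 2202 = 662; ΔP_y = 3.1 − 4.1 = -1.0.
Midpoints: P̄_y = 3.60, Q̄_x = 2533.0.
ε_xy = (ΔQ_x/ΔP_y)(P̄_y/Q̄_x) = (662/-1.0)(3.60/2533.0).
ε_xy < 0, so the goods are complements.

-0.94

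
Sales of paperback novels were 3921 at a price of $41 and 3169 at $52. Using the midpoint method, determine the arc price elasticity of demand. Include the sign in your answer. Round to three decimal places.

-0.897

ΔQ = 3169 − 3921 = -752; ΔP = 52 − 41 = 11.
Midpoints: P̄ = 46.50, Q̄ = 3545.0.
ε = (ΔQ/ΔP)(P̄/Q̄) = (-752/11)(46.50/3545.0).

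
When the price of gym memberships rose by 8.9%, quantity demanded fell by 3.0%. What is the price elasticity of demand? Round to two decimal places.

-0.34

ε = %ΔQ / %ΔP = (-3.0)/(8.9) = -0.337.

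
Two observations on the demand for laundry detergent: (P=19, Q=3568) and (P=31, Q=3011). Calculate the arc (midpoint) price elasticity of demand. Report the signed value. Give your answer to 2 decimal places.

-0.35

ΔQ = 3011 − 3568 = -557; ΔP = 31 − 19 = 12.
Midpoints: P̄ = 25.00, Q̄ = 3289.5.
ε = (ΔQ/ΔP)(P̄/Q̄) = (-557/12)(25.00/3289.5).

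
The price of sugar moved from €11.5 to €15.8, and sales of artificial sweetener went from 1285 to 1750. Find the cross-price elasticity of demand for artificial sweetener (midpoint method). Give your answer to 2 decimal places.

ΔQ_x = 1750 − 1285 = 465; ΔP_y = 15.8 − 11.5 = 4.3.
Midpoints: P̄_y = 13.65, Q̄_x = 1517.5.
ε_xy = (ΔQ_x/ΔP_y)(P̄_y/Q̄_x) = (465/4.3)(13.65/1517.5).
ε_xy > 0, so the goods are substitutes.

0.97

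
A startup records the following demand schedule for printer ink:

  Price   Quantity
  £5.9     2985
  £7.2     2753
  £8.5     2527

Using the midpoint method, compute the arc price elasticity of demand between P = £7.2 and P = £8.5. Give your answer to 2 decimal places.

-0.52

At P = 7.2, Q = 2753; at P = 8.5, Q = 2527.
ΔQ = -226, ΔP = 1.3. Midpoints: P̄ = 7.85, Q̄ = 2640.0.
ε = (ΔQ/ΔP)(P̄/Q̄) = (-226/1.3)(7.85/2640.0).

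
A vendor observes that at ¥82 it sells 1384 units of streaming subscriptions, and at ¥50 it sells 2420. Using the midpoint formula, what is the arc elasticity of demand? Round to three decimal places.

ΔQ = 2420 − 1384 = 1036; ΔP = 50 − 82 = -32.
Midpoints: P̄ = 66.00, Q̄ = 1902.0.
ε = (ΔQ/ΔP)(P̄/Q̄) = (1036/-32)(66.00/1902.0).

-1.123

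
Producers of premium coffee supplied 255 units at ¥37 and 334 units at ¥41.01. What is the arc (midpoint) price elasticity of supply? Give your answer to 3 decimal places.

ΔQ = 334 − 255 = 79; ΔP = 41.01 − 37 = 4.01.
Midpoints: P̄ = 39.00, Q̄ = 294.5.
ε_s = (ΔQ/ΔP)(P̄/Q̄) = (79/4.01)(39.00/294.5).

2.609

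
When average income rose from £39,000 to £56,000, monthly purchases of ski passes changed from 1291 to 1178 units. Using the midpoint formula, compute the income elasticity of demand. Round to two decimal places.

ΔQ = -113, ΔI = 17000. Midpoints: Ī = 47,500, Q̄ = 1234.5.
ε_I = (ΔQ/ΔI)(Ī/Q̄) = (-113/17000)(47500/1234.5).

-0.26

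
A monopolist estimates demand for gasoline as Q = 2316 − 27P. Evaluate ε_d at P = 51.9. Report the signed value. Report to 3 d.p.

At P = 51.9, Q = 914.700.
dQ/dP = −27.
ε = (dQ/dP)(P/Q) = (-27)(51.9/914.700).

-1.532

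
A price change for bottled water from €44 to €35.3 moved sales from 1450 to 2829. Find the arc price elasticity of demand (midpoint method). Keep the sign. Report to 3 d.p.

-2.937

ΔQ = 2829 − 1450 = 1379; ΔP = 35.3 − 44 = -8.7.
Midpoints: P̄ = 39.65, Q̄ = 2139.5.
ε = (ΔQ/ΔP)(P̄/Q̄) = (1379/-8.7)(39.65/2139.5).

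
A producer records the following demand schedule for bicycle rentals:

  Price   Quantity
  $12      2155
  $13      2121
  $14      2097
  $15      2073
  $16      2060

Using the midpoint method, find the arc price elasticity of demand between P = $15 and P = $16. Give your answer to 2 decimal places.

-0.10

At P = 15, Q = 2073; at P = 16, Q = 2060.
ΔQ = -13, ΔP = 1. Midpoints: P̄ = 15.50, Q̄ = 2066.5.
ε = (ΔQ/ΔP)(P̄/Q̄) = (-13/1)(15.50/2066.5).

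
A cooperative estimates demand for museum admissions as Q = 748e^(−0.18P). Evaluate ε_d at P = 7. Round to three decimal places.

-1.260

At P = 7, Q = 212.173.
dQ/dP = −0.18·748e^(−0.18P) = −0.18Q = -38.191.
ε = (dQ/dP)(P/Q) = (-38.191)(7/212.173).
|ε| > 1, so demand is elastic at this price.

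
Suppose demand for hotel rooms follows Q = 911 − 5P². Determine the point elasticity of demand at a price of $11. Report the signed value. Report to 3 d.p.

At P = 11, Q = 306.
dQ/dP = −10P = -110.
ε = (dQ/dP)(P/Q) = (-110)(11/306).

-3.954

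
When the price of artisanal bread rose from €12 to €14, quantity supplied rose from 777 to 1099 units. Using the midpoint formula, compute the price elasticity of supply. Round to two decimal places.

2.23

ΔQ = 1099 − 777 = 322; ΔP = 14 − 12 = 2.
Midpoints: P̄ = 13.00, Q̄ = 938.0.
ε_s = (ΔQ/ΔP)(P̄/Q̄) = (322/2)(13.00/938.0).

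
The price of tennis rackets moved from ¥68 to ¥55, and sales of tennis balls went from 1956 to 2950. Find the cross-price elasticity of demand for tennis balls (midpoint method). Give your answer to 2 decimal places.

-1.92

ΔQ_x = 2950 − 1956 = 994; ΔP_y = 55 − 68 = -13.
Midpoints: P̄_y = 61.50, Q̄_x = 2453.0.
ε_xy = (ΔQ_x/ΔP_y)(P̄_y/Q̄_x) = (994/-13)(61.50/2453.0).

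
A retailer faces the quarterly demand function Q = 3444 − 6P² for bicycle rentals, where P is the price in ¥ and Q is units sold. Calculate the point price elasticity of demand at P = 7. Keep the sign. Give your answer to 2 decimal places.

-0.19

At P = 7, Q = 3150.
dQ/dP = −12P = -84.
ε = (dQ/dP)(P/Q) = (-84)(7/3150).
|ε| < 1, so demand is inelastic at this price.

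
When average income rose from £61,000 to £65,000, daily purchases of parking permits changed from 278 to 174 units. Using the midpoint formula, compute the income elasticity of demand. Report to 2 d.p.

-7.25

ΔQ = -104, ΔI = 4000. Midpoints: Ī = 63,000, Q̄ = 226.0.
ε_I = (ΔQ/ΔI)(Ī/Q̄) = (-104/4000)(63000/226.0).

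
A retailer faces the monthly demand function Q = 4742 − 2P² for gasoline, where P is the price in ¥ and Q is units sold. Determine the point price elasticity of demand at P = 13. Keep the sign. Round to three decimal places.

At P = 13, Q = 4404.
dQ/dP = −4P = -52.
ε = (dQ/dP)(P/Q) = (-52)(13/4404).

-0.153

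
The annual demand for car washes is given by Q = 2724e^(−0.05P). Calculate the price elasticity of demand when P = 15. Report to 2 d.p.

-0.75

At P = 15, Q = 1286.726.
dQ/dP = −0.05·2724e^(−0.05P) = −0.05Q = -64.336.
ε = (dQ/dP)(P/Q) = (-64.336)(15/1286.726).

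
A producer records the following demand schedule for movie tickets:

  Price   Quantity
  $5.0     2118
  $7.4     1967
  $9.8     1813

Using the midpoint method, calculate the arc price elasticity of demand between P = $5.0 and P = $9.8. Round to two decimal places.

At P = 5.0, Q = 2118; at P = 9.8, Q = 1813.
ΔQ = -305, ΔP = 4.8. Midpoints: P̄ = 7.40, Q̄ = 1965.5.
ε = (ΔQ/ΔP)(P̄/Q̄) = (-305/4.8)(7.40/1965.5).

-0.24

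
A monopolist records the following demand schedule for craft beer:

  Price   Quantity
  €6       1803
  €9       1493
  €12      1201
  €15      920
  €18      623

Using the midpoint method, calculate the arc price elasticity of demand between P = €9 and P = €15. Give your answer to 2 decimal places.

-0.95

At P = 9, Q = 1493; at P = 15, Q = 920.
ΔQ = -573, ΔP = 6. Midpoints: P̄ = 12.00, Q̄ = 1206.5.
ε = (ΔQ/ΔP)(P̄/Q̄) = (-573/6)(12.00/1206.5).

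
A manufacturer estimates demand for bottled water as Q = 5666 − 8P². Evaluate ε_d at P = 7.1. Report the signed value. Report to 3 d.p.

At P = 7.1, Q = 5262.720.
dQ/dP = −16P = -113.600.
ε = (dQ/dP)(P/Q) = (-113.600)(7.1/5262.720).
|ε| < 1, so demand is inelastic at this price.

-0.153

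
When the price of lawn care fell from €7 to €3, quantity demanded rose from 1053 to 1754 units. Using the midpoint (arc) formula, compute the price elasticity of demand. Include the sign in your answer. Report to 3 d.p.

ΔQ = 1754 − 1053 = 701; ΔP = 3 − 7 = -4.
Midpoints: P̄ = 5.00, Q̄ = 1403.5.
ε = (ΔQ/ΔP)(P̄/Q̄) = (701/-4)(5.00/1403.5).

-0.624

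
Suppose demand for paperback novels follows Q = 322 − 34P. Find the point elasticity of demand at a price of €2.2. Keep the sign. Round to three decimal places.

-0.303

At P = 2.2, Q = 247.200.
dQ/dP = −34.
ε = (dQ/dP)(P/Q) = (-34)(2.2/247.200).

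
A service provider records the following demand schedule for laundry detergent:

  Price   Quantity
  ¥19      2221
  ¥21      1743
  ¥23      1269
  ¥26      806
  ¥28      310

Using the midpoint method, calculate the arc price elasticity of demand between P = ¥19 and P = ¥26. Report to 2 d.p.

At P = 19, Q = 2221; at P = 26, Q = 806.
ΔQ = -1415, ΔP = 7. Midpoints: P̄ = 22.50, Q̄ = 1513.5.
ε = (ΔQ/ΔP)(P̄/Q̄) = (-1415/7)(22.50/1513.5).

-3.01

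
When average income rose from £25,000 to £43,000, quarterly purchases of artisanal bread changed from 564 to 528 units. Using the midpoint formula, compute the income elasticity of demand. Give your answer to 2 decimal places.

-0.12

ΔQ = -36, ΔI = 18000. Midpoints: Ī = 34,000, Q̄ = 546.0.
ε_I = (ΔQ/ΔI)(Ī/Q̄) = (-36/18000)(34000/546.0).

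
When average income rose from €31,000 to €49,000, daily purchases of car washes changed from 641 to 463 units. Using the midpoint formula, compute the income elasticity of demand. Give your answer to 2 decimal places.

-0.72

ΔQ = -178, ΔI = 18000. Midpoints: Ī = 40,000, Q̄ = 552.0.
ε_I = (ΔQ/ΔI)(Ī/Q̄) = (-178/18000)(40000/552.0).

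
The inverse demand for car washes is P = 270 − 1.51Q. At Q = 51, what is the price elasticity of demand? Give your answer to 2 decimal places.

At Q = 51, P = 270 − 1.51(51) = 192.99.
dP/dQ = −1.51, so dQ/dP = 1/(−1.51) = -0.662.
ε = (dQ/dP)(P/Q) = (-0.662)(192.99/51).

-2.51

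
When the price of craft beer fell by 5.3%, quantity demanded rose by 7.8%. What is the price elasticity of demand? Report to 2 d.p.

-1.47

ε = %ΔQ / %ΔP = (7.8)/(-5.3) = -1.472.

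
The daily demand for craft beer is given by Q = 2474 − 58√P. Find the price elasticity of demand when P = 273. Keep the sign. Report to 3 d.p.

At P = 273, Q = 1515.683.
dQ/dP = −58/(2√P) = -1.755.
ε = (dQ/dP)(P/Q) = (-1.755)(273/1515.683).

-0.316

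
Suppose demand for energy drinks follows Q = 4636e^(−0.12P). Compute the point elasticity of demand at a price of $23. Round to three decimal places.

At P = 23, Q = 293.421.
dQ/dP = −0.12·4636e^(−0.12P) = −0.12Q = -35.210.
ε = (dQ/dP)(P/Q) = (-35.210)(23/293.421).

-2.760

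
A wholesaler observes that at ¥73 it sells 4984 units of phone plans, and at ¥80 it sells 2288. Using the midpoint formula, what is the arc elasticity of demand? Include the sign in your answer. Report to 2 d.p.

-8.10

ΔQ = 2288 − 4984 = -2696; ΔP = 80 − 73 = 7.
Midpoints: P̄ = 76.50, Q̄ = 3636.0.
ε = (ΔQ/ΔP)(P̄/Q̄) = (-2696/7)(76.50/3636.0).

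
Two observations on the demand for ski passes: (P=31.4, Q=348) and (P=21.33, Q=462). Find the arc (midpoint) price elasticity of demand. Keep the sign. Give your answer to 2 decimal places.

ΔQ = 462 − 348 = 114; ΔP = 21.33 − 31.4 = -10.07.
Midpoints: P̄ = 26.36, Q̄ = 405.0.
ε = (ΔQ/ΔP)(P̄/Q̄) = (114/-10.07)(26.36/405.0).

-0.74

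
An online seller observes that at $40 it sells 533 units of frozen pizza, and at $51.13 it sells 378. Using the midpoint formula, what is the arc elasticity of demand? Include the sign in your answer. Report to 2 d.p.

-1.39

ΔQ = 378 − 533 = -155; ΔP = 51.13 − 40 = 11.13.
Midpoints: P̄ = 45.56, Q̄ = 455.5.
ε = (ΔQ/ΔP)(P̄/Q̄) = (-155/11.13)(45.56/455.5).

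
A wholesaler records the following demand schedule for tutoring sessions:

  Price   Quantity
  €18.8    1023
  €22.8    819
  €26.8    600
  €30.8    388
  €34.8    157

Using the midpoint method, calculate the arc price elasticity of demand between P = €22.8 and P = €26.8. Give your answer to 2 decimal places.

At P = 22.8, Q = 819; at P = 26.8, Q = 600.
ΔQ = -219, ΔP = 4.0. Midpoints: P̄ = 24.80, Q̄ = 709.5.
ε = (ΔQ/ΔP)(P̄/Q̄) = (-219/4.0)(24.80/709.5).

-1.91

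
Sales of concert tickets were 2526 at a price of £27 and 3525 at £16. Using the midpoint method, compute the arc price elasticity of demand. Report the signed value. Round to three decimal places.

-0.645

ΔQ = 3525 − 2526 = 999; ΔP = 16 − 27 = -11.
Midpoints: P̄ = 21.50, Q̄ = 3025.5.
ε = (ΔQ/ΔP)(P̄/Q̄) = (999/-11)(21.50/3025.5).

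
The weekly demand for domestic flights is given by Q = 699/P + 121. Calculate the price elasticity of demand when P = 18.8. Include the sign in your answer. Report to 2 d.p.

-0.24

At P = 18.8, Q = 158.181.
dQ/dP = −699/P² = -1.978.
ε = (dQ/dP)(P/Q) = (-1.978)(18.8/158.181).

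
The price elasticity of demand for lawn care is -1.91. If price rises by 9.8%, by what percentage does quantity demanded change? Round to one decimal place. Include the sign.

%ΔQ ≈ ε × %ΔP = (-1.91)(9.8%) = -18.72%.

-18.7%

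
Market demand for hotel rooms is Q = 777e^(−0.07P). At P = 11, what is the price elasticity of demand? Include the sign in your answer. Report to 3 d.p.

At P = 11, Q = 359.761.
dQ/dP = −0.07·777e^(−0.07P) = −0.07Q = -25.183.
ε = (dQ/dP)(P/Q) = (-25.183)(11/359.761).

-0.770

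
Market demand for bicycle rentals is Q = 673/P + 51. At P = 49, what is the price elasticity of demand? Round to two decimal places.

At P = 49, Q = 64.735.
dQ/dP = −673/P² = -0.280.
ε = (dQ/dP)(P/Q) = (-0.280)(49/64.735).
|ε| < 1, so demand is inelastic at this price.

-0.21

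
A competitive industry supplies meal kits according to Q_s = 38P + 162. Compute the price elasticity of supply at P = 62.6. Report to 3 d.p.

At P = 62.6, Q_s = 2540.80.
dQ_s/dP = 38.
ε_s = (dQ_s/dP)(P/Q_s) = (38)(62.6/2540.80).

0.936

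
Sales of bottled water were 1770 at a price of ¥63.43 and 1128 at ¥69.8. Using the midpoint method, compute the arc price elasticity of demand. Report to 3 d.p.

ΔQ = 1128 − 1770 = -642; ΔP = 69.8 − 63.43 = 6.37.
Midpoints: P̄ = 66.61, Q̄ = 1449.0.
ε = (ΔQ/ΔP)(P̄/Q̄) = (-642/6.37)(66.61/1449.0).

-4.633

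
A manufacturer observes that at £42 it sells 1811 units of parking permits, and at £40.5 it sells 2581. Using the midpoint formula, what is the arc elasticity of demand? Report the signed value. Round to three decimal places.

ΔQ = 2581 − 1811 = 770; ΔP = 40.5 − 42 = -1.5.
Midpoints: P̄ = 41.25, Q̄ = 2196.0.
ε = (ΔQ/ΔP)(P̄/Q̄) = (770/-1.5)(41.25/2196.0).

-9.643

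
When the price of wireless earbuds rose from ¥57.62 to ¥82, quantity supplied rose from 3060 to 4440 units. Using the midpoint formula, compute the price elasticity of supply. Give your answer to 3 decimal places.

ΔQ = 4440 − 3060 = 1380; ΔP = 82 − 57.62 = 24.38.
Midpoints: P̄ = 69.81, Q̄ = 3750.0.
ε_s = (ΔQ/ΔP)(P̄/Q̄) = (1380/24.38)(69.81/3750.0).

1.054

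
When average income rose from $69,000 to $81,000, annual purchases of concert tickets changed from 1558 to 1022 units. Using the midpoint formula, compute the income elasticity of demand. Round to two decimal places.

ΔQ = -536, ΔI = 12000. Midpoints: Ī = 75,000, Q̄ = 1290.0.
ε_I = (ΔQ/ΔI)(Ī/Q̄) = (-536/12000)(75000/1290.0).

-2.60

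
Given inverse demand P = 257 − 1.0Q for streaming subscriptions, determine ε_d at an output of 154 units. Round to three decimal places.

At Q = 154, P = 257 − 1.0(154) = 103.00.
dP/dQ = −1.0, so dQ/dP = 1/(−1.0) = -1.000.
ε = (dQ/dP)(P/Q) = (-1.000)(103.00/154).

-0.669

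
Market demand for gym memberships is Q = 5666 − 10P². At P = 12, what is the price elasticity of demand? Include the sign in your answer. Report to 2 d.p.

-0.68

At P = 12, Q = 4226.
dQ/dP = −20P = -240.
ε = (dQ/dP)(P/Q) = (-240)(12/4226).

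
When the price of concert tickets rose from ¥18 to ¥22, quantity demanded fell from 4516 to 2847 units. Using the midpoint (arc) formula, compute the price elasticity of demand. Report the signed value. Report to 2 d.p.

ΔQ = 2847 − 4516 = -1669; ΔP = 22 − 18 = 4.
Midpoints: P̄ = 20.00, Q̄ = 3681.5.
ε = (ΔQ/ΔP)(P̄/Q̄) = (-1669/4)(20.00/3681.5).

-2.27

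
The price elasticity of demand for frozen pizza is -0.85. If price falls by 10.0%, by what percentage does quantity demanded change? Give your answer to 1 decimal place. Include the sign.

%ΔQ ≈ ε × %ΔP = (-0.85)(-10.0%) = 8.50%.

8.5%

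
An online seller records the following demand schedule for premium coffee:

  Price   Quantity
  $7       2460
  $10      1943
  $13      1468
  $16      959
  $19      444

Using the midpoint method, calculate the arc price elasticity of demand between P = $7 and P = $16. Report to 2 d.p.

-1.12

At P = 7, Q = 2460; at P = 16, Q = 959.
ΔQ = -1501, ΔP = 9. Midpoints: P̄ = 11.50, Q̄ = 1709.5.
ε = (ΔQ/ΔP)(P̄/Q̄) = (-1501/9)(11.50/1709.5).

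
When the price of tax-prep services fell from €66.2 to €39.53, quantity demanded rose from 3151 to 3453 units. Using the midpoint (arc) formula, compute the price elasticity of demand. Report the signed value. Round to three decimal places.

ΔQ = 3453 − 3151 = 302; ΔP = 39.53 − 66.2 = -26.67.
Midpoints: P̄ = 52.87, Q̄ = 3302.0.
ε = (ΔQ/ΔP)(P̄/Q̄) = (302/-26.67)(52.87/3302.0).

-0.181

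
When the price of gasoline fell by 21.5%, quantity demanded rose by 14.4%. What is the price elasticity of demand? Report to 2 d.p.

-0.67

ε = %ΔQ / %ΔP = (14.4)/(-21.5) = -0.670.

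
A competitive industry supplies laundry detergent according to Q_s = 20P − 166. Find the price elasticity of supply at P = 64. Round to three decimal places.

At P = 64, Q_s = 1114.
dQ_s/dP = 20.
ε_s = (dQ_s/dP)(P/Q_s) = (20)(64/1114).

1.149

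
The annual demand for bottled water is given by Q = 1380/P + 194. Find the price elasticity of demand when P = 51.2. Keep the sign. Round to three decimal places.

-0.122

At P = 51.2, Q = 220.953.
dQ/dP = −1380/P² = -0.526.
ε = (dQ/dP)(P/Q) = (-0.526)(51.2/220.953).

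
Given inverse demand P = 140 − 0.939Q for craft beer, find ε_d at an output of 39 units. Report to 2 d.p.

At Q = 39, P = 140 − 0.939(39) = 103.38.
dP/dQ = −0.939, so dQ/dP = 1/(−0.939) = -1.065.
ε = (dQ/dP)(P/Q) = (-1.065)(103.38/39).

-2.82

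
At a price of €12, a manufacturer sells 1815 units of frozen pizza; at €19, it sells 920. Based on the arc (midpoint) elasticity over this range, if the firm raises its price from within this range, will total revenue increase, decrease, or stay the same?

decrease

Arc ε = (-895/7)(15.50/1367.5) ≈ -1.449.
|ε| = 1.45 > 1, so demand is elastic. A price rise therefore reduces total revenue.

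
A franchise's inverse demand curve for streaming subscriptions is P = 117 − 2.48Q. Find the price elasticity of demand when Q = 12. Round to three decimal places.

At Q = 12, P = 117 − 2.48(12) = 87.24.
dP/dQ = −2.48, so dQ/dP = 1/(−2.48) = -0.403.
ε = (dQ/dP)(P/Q) = (-0.403)(87.24/12).

-2.931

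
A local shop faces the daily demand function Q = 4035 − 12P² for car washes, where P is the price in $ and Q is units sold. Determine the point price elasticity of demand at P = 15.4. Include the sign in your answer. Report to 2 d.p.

-4.79

At P = 15.4, Q = 1189.080.
dQ/dP = −24P = -369.600.
ε = (dQ/dP)(P/Q) = (-369.600)(15.4/1189.080).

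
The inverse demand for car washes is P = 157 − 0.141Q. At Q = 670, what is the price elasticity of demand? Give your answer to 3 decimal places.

At Q = 670, P = 157 − 0.141(670) = 62.53.
dP/dQ = −0.141, so dQ/dP = 1/(−0.141) = -7.092.
ε = (dQ/dP)(P/Q) = (-7.092)(62.53/670).

-0.662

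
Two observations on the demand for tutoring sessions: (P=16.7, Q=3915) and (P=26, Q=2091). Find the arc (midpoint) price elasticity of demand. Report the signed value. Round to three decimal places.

-1.394

ΔQ = 2091 − 3915 = -1824; ΔP = 26 − 16.7 = 9.3.
Midpoints: P̄ = 21.35, Q̄ = 3003.0.
ε = (ΔQ/ΔP)(P̄/Q̄) = (-1824/9.3)(21.35/3003.0).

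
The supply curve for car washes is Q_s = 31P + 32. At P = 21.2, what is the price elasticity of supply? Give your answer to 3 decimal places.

At P = 21.2, Q_s = 689.20.
dQ_s/dP = 31.
ε_s = (dQ_s/dP)(P/Q_s) = (31)(21.2/689.20).

0.954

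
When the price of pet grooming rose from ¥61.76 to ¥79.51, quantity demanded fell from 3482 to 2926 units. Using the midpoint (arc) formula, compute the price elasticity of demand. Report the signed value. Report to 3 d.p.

ΔQ = 2926 − 3482 = -556; ΔP = 79.51 − 61.76 = 17.75.
Midpoints: P̄ = 70.64, Q̄ = 3204.0.
ε = (ΔQ/ΔP)(P̄/Q̄) = (-556/17.75)(70.64/3204.0).

-0.691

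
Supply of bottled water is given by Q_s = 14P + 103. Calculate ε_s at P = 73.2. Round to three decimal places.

0.909

At P = 73.2, Q_s = 1127.80.
dQ_s/dP = 14.
ε_s = (dQ_s/dP)(P/Q_s) = (14)(73.2/1127.80).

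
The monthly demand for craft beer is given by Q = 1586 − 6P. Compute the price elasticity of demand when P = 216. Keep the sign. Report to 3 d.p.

-4.469

At P = 216, Q = 290.
dQ/dP = −6.
ε = (dQ/dP)(P/Q) = (-6)(216/290).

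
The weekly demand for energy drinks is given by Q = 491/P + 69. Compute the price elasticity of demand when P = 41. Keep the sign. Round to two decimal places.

-0.15

At P = 41, Q = 80.976.
dQ/dP = −491/P² = -0.292.
ε = (dQ/dP)(P/Q) = (-0.292)(41/80.976).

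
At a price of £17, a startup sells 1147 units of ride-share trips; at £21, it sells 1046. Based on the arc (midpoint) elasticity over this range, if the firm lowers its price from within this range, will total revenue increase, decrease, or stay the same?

decrease

Arc ε = (-101/4)(19.00/1096.5) ≈ -0.438.
|ε| = 0.44 < 1, so demand is inelastic. A price cut therefore reduces total revenue.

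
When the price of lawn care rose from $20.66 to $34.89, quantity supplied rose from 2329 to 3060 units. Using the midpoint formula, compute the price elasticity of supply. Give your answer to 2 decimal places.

0.53

ΔQ = 3060 − 2329 = 731; ΔP = 34.89 − 20.66 = 14.23.
Midpoints: P̄ = 27.77, Q̄ = 2694.5.
ε_s = (ΔQ/ΔP)(P̄/Q̄) = (731/14.23)(27.77/2694.5).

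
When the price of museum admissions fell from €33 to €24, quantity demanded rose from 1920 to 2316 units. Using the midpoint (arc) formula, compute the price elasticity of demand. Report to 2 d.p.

ΔQ = 2316 − 1920 = 396; ΔP = 24 − 33 = -9.
Midpoints: P̄ = 28.50, Q̄ = 2118.0.
ε = (ΔQ/ΔP)(P̄/Q̄) = (396/-9)(28.50/2118.0).

-0.59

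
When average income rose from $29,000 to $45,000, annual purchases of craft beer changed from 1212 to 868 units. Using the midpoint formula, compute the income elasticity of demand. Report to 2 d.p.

-0.76

ΔQ = -344, ΔI = 16000. Midpoints: Ī = 37,000, Q̄ = 1040.0.
ε_I = (ΔQ/ΔI)(Ī/Q̄) = (-344/16000)(37000/1040.0).
ε_I < 0, so the good is inferior.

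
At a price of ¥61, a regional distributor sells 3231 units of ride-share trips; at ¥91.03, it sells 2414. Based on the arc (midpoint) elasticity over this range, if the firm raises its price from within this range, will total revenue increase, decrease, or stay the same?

increase

Arc ε = (-817/30.03)(76.02/2822.5) ≈ -0.733.
|ε| = 0.73 < 1, so demand is inelastic. A price rise therefore raises total revenue.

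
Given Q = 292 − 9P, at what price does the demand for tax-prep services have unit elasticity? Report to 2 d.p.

16.22

For linear demand Q = a − bP, ε = −bP/(a − bP). |ε| = 1 when bP = a − bP, i.e. P = a/(2b).
P = 292/(2·9) = 292/18 = 16.2222.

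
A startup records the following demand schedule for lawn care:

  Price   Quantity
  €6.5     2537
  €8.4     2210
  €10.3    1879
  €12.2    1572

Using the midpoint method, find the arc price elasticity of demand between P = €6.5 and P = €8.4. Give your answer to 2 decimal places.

-0.54

At P = 6.5, Q = 2537; at P = 8.4, Q = 2210.
ΔQ = -327, ΔP = 1.9. Midpoints: P̄ = 7.45, Q̄ = 2373.5.
ε = (ΔQ/ΔP)(P̄/Q̄) = (-327/1.9)(7.45/2373.5).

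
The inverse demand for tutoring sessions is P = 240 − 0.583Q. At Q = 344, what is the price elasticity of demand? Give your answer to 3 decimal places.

At Q = 344, P = 240 − 0.583(344) = 39.45.
dP/dQ = −0.583, so dQ/dP = 1/(−0.583) = -1.715.
ε = (dQ/dP)(P/Q) = (-1.715)(39.45/344).

-0.197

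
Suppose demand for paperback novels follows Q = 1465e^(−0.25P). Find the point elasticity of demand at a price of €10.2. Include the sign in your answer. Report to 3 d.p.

-2.550

At P = 10.2, Q = 114.390.
dQ/dP = −0.25·1465e^(−0.25P) = −0.25Q = -28.597.
ε = (dQ/dP)(P/Q) = (-28.597)(10.2/114.390).
|ε| > 1, so demand is elastic at this price.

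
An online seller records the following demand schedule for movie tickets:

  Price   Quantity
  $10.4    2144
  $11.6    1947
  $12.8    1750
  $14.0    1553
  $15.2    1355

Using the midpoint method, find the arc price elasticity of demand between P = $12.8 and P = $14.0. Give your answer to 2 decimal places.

-1.33

At P = 12.8, Q = 1750; at P = 14.0, Q = 1553.
ΔQ = -197, ΔP = 1.2. Midpoints: P̄ = 13.40, Q̄ = 1651.5.
ε = (ΔQ/ΔP)(P̄/Q̄) = (-197/1.2)(13.40/1651.5).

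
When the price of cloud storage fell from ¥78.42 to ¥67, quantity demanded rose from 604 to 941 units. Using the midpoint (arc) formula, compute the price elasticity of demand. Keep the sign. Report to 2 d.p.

-2.78

ΔQ = 941 − 604 = 337; ΔP = 67 − 78.42 = -11.42.
Midpoints: P̄ = 72.71, Q̄ = 772.5.
ε = (ΔQ/ΔP)(P̄/Q̄) = (337/-11.42)(72.71/772.5).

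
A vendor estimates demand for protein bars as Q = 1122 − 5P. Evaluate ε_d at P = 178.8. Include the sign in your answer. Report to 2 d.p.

-3.92

At P = 178.8, Q = 228.
dQ/dP = −5.
ε = (dQ/dP)(P/Q) = (-5)(178.8/228).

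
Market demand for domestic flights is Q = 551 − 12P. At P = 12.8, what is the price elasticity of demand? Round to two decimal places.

-0.39

At P = 12.8, Q = 397.400.
dQ/dP = −12.
ε = (dQ/dP)(P/Q) = (-12)(12.8/397.400).
|ε| < 1, so demand is inelastic at this price.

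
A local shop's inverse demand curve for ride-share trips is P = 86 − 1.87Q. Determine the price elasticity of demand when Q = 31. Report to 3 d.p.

At Q = 31, P = 86 − 1.87(31) = 28.03.
dP/dQ = −1.87, so dQ/dP = 1/(−1.87) = -0.535.
ε = (dQ/dP)(P/Q) = (-0.535)(28.03/31).

-0.484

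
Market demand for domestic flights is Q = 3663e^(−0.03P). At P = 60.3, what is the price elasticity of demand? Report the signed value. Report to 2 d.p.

-1.81

At P = 60.3, Q = 600.065.
dQ/dP = −0.03·3663e^(−0.03P) = −0.03Q = -18.002.
ε = (dQ/dP)(P/Q) = (-18.002)(60.3/600.065).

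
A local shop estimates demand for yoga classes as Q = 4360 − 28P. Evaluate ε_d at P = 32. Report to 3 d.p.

At P = 32, Q = 3464.
dQ/dP = −28.
ε = (dQ/dP)(P/Q) = (-28)(32/3464).

-0.259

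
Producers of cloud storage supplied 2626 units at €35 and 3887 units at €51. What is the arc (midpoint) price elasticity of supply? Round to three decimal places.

1.041

ΔQ = 3887 − 2626 = 1261; ΔP = 51 − 35 = 16.
Midpoints: P̄ = 43.00, Q̄ = 3256.5.
ε_s = (ΔQ/ΔP)(P̄/Q̄) = (1261/16)(43.00/3256.5).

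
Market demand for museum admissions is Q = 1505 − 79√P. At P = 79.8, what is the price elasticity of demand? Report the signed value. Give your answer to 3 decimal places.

-0.441

At P = 79.8, Q = 799.286.
dQ/dP = −79/(2√P) = -4.422.
ε = (dQ/dP)(P/Q) = (-4.422)(79.8/799.286).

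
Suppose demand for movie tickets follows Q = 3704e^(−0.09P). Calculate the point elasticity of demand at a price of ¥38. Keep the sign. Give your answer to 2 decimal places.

-3.42

At P = 38, Q = 121.167.
dQ/dP = −0.09·3704e^(−0.09P) = −0.09Q = -10.905.
ε = (dQ/dP)(P/Q) = (-10.905)(38/121.167).
|ε| > 1, so demand is elastic at this price.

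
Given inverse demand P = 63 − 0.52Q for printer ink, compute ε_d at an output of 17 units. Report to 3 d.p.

At Q = 17, P = 63 − 0.52(17) = 54.16.
dP/dQ = −0.52, so dQ/dP = 1/(−0.52) = -1.923.
ε = (dQ/dP)(P/Q) = (-1.923)(54.16/17).

-6.127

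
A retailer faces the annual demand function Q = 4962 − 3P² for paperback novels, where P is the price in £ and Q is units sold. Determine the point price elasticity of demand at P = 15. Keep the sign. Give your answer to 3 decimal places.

-0.315

At P = 15, Q = 4287.
dQ/dP = −6P = -90.
ε = (dQ/dP)(P/Q) = (-90)(15/4287).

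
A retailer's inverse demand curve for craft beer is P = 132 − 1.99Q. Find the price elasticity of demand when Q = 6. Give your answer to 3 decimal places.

At Q = 6, P = 132 − 1.99(6) = 120.06.
dP/dQ = −1.99, so dQ/dP = 1/(−1.99) = -0.503.
ε = (dQ/dP)(P/Q) = (-0.503)(120.06/6).

-10.055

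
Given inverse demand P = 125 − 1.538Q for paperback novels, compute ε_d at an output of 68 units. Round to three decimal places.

-0.195

At Q = 68, P = 125 − 1.538(68) = 20.42.
dP/dQ = −1.538, so dQ/dP = 1/(−1.538) = -0.650.
ε = (dQ/dP)(P/Q) = (-0.650)(20.42/68).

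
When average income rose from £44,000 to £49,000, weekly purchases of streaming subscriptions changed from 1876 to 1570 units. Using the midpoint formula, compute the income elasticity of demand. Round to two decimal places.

ΔQ = -306, ΔI = 5000. Midpoints: Ī = 46,500, Q̄ = 1723.0.
ε_I = (ΔQ/ΔI)(Ī/Q̄) = (-306/5000)(46500/1723.0).

-1.65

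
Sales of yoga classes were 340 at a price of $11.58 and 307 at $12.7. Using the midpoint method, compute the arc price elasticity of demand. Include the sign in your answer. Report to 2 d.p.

ΔQ = 307 − 340 = -33; ΔP = 12.7 − 11.58 = 1.12.
Midpoints: P̄ = 12.14, Q̄ = 323.5.
ε = (ΔQ/ΔP)(P̄/Q̄) = (-33/1.12)(12.14/323.5).

-1.11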